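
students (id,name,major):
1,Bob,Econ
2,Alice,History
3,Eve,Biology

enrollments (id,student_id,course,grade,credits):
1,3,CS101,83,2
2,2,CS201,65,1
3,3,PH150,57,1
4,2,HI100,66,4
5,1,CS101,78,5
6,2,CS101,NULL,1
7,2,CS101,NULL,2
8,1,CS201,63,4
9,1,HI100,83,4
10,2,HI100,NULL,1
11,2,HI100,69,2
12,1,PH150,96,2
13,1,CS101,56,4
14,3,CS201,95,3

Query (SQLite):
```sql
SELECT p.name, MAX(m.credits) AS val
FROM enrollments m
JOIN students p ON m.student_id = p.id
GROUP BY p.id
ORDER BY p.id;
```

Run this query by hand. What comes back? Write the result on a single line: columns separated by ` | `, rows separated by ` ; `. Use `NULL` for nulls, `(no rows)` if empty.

Join each enrollments row to its students via student_id.
Group joined rows by students.id; compute MAX(m.credits) per group.
  1: ids {5, 8, 9, 12, 13} → MAX(m.credits)=5
  2: ids {2, 4, 6, 7, 10, 11} → MAX(m.credits)=4
  3: ids {1, 3, 14} → MAX(m.credits)=3

Bob | 5 ; Alice | 4 ; Eve | 3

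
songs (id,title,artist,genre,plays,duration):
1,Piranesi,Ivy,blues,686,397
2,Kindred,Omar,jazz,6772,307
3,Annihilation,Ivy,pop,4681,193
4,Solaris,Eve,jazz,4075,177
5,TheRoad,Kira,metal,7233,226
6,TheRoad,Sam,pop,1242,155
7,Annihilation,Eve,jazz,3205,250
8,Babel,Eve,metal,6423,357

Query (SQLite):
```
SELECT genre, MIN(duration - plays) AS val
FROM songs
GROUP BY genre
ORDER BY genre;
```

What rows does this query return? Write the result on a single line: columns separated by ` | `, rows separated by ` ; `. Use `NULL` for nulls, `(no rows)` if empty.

blues | -289 ; jazz | -6465 ; metal | -7007 ; pop | -4488

For each row compute duration - plays.
Group by genre; take MIN of the expression per group.
  blues: ids {1} → MIN(duration - plays)=-289
  jazz: ids {2, 4, 7} → MIN(duration - plays)=-6465
  metal: ids {5, 8} → MIN(duration - plays)=-7007
  pop: ids {3, 6} → MIN(duration - plays)=-4488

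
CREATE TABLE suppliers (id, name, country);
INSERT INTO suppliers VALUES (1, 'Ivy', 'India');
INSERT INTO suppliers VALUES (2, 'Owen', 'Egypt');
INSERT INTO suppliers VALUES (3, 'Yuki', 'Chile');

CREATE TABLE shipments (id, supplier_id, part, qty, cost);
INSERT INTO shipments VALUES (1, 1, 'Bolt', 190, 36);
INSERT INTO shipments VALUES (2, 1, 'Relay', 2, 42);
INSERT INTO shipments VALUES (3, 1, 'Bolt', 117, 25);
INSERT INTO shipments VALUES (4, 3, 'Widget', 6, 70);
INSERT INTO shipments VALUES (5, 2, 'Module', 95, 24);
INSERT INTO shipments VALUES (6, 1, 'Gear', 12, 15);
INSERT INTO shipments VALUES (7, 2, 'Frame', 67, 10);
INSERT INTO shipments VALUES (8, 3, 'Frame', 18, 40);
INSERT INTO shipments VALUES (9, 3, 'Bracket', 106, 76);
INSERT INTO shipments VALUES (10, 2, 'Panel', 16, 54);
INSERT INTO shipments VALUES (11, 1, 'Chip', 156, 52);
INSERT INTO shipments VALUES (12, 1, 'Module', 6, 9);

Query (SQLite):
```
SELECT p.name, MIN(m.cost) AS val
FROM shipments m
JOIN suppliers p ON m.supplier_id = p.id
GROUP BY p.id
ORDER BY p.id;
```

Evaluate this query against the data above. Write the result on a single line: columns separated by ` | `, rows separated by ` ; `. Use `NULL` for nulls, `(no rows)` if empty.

Join each shipments row to its suppliers via supplier_id.
Group joined rows by suppliers.id; compute MIN(m.cost) per group.
  1: ids {1, 2, 3, 6, 11, 12} → MIN(m.cost)=9
  2: ids {5, 7, 10} → MIN(m.cost)=10
  3: ids {4, 8, 9} → MIN(m.cost)=40

Ivy | 9 ; Owen | 10 ; Yuki | 40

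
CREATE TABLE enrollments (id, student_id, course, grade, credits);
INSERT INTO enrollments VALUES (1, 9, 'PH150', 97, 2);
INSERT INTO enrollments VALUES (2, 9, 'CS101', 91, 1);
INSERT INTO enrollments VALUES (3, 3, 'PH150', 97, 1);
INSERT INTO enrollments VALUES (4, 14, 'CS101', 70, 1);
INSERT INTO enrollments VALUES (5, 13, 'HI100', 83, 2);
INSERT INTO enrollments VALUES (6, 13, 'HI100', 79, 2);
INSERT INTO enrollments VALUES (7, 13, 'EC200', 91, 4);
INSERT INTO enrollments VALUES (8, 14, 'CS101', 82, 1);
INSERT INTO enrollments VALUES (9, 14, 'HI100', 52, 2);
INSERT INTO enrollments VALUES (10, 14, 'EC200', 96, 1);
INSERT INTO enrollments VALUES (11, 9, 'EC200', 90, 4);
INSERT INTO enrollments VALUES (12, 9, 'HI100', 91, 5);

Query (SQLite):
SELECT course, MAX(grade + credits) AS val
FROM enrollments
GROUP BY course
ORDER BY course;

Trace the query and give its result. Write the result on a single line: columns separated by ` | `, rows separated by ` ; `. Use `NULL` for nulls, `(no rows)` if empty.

CS101 | 92 ; EC200 | 97 ; HI100 | 96 ; PH150 | 99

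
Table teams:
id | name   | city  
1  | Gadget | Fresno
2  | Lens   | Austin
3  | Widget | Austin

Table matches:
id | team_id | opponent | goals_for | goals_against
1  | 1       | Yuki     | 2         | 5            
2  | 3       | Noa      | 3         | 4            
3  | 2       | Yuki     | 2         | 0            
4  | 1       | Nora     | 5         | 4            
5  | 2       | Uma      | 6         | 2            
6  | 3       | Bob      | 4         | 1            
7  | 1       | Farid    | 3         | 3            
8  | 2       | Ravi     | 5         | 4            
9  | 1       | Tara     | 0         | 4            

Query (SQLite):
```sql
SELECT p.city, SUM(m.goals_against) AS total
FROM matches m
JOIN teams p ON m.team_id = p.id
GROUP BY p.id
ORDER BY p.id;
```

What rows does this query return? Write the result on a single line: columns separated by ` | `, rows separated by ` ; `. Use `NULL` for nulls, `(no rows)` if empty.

Fresno | 16 ; Austin | 6 ; Austin | 5

Join each matches row to its teams via team_id.
Group joined rows by teams.id; compute SUM(m.goals_against) per group.
  1: ids {1, 4, 7, 9} → SUM(m.goals_against)=16
  2: ids {3, 5, 8} → SUM(m.goals_against)=6
  3: ids {2, 6} → SUM(m.goals_against)=5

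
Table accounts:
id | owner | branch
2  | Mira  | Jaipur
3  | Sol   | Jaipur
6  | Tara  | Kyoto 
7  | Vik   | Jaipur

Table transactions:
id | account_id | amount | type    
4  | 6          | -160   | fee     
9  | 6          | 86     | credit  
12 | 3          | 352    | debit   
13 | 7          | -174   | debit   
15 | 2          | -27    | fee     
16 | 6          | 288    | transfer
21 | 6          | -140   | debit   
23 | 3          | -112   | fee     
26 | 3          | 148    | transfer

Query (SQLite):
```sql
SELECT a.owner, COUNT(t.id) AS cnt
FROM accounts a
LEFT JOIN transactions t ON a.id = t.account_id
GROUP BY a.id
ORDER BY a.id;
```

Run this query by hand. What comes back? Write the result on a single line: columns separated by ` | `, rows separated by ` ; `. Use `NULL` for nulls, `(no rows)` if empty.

LEFT JOIN keeps every accounts row; unmatched ones get NULL for transactions columns.
Group by accounts.id and compute COUNT(t.id). COUNT(col) of an all-NULL group is 0.
  2: ids {15} → COUNT(t.id)=1
  3: ids {12, 23, 26} → COUNT(t.id)=3
  6: ids {4, 9, 16, 21} → COUNT(t.id)=4
  7: ids {13} → COUNT(t.id)=1

Mira | 1 ; Sol | 3 ; Tara | 4 ; Vik | 1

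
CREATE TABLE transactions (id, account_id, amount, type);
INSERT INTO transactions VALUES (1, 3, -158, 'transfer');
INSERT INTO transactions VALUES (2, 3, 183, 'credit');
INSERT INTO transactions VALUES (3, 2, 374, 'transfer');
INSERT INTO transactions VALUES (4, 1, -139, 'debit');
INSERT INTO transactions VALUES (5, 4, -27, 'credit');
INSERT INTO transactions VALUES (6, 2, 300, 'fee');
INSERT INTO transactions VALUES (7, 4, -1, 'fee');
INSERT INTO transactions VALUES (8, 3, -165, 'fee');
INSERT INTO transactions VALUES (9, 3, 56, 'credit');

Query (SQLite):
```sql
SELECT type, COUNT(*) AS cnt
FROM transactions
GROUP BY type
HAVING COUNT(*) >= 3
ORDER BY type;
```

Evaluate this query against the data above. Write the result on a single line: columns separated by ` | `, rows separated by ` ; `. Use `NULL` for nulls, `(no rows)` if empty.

credit | 3 ; fee | 3

Partition transactions by type; compute COUNT(*) within each group.
HAVING: keep groups with count ≥ 3.
  credit: ids {2, 5, 9} → COUNT(*)=3
  debit: ids {4} → COUNT(*)=1
  fee: ids {6, 7, 8} → COUNT(*)=3
  transfer: ids {1, 3} → COUNT(*)=2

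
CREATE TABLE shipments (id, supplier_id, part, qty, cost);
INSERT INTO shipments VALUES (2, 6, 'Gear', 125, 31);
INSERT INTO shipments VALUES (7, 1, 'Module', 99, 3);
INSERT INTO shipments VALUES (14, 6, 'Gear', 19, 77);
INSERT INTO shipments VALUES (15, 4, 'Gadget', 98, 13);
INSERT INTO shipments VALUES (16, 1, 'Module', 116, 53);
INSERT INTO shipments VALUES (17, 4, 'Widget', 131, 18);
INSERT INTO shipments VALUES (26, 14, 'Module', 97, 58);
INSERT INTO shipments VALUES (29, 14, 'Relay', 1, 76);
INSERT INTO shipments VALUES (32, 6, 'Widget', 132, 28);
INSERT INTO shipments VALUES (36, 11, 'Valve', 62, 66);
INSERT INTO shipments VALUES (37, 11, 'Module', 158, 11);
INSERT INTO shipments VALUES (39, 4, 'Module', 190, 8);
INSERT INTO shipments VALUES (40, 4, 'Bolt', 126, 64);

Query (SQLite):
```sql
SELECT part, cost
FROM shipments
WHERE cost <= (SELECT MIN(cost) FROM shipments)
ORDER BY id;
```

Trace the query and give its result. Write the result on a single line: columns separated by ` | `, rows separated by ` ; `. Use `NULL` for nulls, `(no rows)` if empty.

Module | 3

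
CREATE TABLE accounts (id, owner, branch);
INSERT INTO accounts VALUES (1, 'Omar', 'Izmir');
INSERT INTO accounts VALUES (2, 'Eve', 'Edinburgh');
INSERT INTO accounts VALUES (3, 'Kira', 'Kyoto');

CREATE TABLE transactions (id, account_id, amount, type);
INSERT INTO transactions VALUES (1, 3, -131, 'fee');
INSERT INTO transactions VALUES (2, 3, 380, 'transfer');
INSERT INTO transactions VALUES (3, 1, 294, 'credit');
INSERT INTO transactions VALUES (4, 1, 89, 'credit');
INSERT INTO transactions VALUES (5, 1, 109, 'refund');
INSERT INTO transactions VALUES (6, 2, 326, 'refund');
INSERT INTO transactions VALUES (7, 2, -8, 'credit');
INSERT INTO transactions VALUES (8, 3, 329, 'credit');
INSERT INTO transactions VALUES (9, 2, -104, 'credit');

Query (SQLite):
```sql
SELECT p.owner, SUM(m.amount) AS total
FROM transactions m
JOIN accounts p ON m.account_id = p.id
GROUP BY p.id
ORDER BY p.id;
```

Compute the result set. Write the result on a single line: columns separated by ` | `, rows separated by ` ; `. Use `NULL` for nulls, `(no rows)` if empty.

Omar | 492 ; Eve | 214 ; Kira | 578

Join each transactions row to its accounts via account_id.
Group joined rows by accounts.id; compute SUM(m.amount) per group.
  1: ids {3, 4, 5} → SUM(m.amount)=492
  2: ids {6, 7, 9} → SUM(m.amount)=214
  3: ids {1, 2, 8} → SUM(m.amount)=578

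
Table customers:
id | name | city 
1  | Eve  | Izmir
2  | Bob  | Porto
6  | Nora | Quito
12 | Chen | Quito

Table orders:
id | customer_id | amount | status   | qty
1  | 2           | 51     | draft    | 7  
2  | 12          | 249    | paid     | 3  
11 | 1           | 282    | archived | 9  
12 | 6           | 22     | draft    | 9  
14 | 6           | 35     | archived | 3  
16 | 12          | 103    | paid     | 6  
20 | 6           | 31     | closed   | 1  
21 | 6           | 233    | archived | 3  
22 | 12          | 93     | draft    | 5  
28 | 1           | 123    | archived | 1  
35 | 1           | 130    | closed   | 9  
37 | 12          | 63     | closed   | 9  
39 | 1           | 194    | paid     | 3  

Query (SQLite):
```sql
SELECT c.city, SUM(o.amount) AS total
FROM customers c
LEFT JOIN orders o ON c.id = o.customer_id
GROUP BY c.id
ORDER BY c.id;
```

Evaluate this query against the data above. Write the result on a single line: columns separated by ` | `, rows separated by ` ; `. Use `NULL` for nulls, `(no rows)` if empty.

LEFT JOIN keeps every customers row; unmatched ones get NULL for orders columns.
Group by customers.id and compute SUM(o.amount). SUM over an all-NULL group is NULL.
  1: ids {11, 28, 35, 39} → SUM(o.amount)=729
  2: ids {1} → SUM(o.amount)=51
  6: ids {12, 14, 20, 21} → SUM(o.amount)=321
  12: ids {2, 16, 22, 37} → SUM(o.amount)=508

Izmir | 729 ; Porto | 51 ; Quito | 321 ; Quito | 508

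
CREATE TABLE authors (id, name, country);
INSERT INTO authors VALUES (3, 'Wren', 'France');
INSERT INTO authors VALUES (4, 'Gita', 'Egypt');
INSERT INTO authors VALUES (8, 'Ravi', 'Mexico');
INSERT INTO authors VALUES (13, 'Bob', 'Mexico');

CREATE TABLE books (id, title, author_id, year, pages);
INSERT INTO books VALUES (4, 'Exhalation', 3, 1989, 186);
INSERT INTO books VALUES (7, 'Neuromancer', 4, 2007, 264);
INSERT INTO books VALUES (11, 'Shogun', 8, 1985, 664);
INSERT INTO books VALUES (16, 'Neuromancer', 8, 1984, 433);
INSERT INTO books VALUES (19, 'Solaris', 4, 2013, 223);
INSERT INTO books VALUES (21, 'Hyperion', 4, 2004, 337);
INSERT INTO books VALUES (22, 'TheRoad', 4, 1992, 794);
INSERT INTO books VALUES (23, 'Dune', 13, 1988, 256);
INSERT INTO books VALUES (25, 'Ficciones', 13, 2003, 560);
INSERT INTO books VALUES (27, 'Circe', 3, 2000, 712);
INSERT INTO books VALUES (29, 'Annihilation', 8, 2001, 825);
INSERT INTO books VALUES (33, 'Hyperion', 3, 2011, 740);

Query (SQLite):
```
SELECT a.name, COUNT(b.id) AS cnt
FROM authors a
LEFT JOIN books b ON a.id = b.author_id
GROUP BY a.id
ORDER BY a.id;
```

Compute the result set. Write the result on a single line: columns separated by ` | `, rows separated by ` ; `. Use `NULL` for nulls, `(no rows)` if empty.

LEFT JOIN keeps every authors row; unmatched ones get NULL for books columns.
Group by authors.id and compute COUNT(b.id). COUNT(col) of an all-NULL group is 0.
  3: ids {4, 27, 33} → COUNT(b.id)=3
  4: ids {7, 19, 21, 22} → COUNT(b.id)=4
  8: ids {11, 16, 29} → COUNT(b.id)=3
  13: ids {23, 25} → COUNT(b.id)=2

Wren | 3 ; Gita | 4 ; Ravi | 3 ; Bob | 2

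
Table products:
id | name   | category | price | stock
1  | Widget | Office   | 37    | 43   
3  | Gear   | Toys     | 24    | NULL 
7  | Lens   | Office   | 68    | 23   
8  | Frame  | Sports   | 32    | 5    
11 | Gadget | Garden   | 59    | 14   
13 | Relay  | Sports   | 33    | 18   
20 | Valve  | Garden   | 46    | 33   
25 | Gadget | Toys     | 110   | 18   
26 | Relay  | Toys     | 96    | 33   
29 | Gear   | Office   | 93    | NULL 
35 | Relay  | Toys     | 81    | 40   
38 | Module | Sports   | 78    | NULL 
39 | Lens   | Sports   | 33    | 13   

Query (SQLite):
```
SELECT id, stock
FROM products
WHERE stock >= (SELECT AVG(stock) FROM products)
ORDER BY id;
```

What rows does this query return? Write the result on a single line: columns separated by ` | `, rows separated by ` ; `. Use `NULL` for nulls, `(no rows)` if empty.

1 | 43 ; 20 | 33 ; 26 | 33 ; 35 | 40

Scalar subquery: AVG(stock) over all products rows = 24.0.
Keep rows where stock >= that value.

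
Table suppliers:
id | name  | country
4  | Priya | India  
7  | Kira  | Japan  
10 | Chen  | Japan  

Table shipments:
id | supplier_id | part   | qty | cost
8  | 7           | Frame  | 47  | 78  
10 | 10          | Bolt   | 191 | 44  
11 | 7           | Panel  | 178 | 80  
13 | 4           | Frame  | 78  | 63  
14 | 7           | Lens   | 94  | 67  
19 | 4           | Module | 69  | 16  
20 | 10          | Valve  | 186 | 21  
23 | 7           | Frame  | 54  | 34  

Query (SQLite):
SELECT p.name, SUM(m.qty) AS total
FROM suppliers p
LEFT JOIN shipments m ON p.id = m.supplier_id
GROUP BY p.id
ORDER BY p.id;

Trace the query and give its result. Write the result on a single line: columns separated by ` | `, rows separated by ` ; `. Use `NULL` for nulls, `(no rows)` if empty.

LEFT JOIN keeps every suppliers row; unmatched ones get NULL for shipments columns.
Group by suppliers.id and compute SUM(m.qty). SUM over an all-NULL group is NULL.
  4: ids {13, 19} → SUM(m.qty)=147
  7: ids {8, 11, 14, 23} → SUM(m.qty)=373
  10: ids {10, 20} → SUM(m.qty)=377

Priya | 147 ; Kira | 373 ; Chen | 377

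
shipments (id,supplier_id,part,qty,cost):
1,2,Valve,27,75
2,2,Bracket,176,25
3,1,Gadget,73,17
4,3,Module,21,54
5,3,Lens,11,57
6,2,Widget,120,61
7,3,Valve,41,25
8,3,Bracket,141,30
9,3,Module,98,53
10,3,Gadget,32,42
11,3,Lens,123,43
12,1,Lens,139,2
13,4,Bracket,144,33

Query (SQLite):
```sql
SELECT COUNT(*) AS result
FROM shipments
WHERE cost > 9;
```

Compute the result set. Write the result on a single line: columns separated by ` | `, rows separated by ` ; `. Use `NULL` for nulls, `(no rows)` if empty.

12

Rows where cost > 9 → cost values: [75, 25, 17, 54, 57, 61, 25, 30, 53, 42, 43, 33].
COUNT(*) counts rows → 12.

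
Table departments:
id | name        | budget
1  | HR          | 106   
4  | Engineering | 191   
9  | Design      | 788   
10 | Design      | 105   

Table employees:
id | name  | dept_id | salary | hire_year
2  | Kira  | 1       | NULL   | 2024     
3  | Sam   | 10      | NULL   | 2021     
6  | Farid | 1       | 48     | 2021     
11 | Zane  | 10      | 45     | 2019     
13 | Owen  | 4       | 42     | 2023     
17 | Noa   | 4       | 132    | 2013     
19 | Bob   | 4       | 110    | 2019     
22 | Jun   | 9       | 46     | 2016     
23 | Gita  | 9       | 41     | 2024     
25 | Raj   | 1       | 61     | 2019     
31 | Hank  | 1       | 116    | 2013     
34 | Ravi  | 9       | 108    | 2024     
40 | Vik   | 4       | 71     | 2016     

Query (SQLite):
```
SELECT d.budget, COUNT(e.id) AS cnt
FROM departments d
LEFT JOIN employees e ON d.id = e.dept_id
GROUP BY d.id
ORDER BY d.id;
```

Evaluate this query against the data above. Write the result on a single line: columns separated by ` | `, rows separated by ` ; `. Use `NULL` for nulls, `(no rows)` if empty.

106 | 4 ; 191 | 4 ; 788 | 3 ; 105 | 2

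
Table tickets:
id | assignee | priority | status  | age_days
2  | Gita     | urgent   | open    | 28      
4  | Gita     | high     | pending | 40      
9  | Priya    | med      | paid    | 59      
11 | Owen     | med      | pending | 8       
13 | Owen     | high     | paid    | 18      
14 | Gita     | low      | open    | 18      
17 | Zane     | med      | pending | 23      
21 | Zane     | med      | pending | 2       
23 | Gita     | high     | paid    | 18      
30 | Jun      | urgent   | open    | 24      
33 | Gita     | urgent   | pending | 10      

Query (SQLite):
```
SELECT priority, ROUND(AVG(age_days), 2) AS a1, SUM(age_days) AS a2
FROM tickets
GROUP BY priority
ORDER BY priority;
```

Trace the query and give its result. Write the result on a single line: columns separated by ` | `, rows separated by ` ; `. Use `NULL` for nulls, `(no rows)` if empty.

Group tickets by priority.
Per group compute: ROUND(AVG(age_days), 2), SUM(age_days).
  high: ids {4, 13, 23} → ROUND(AVG(age_days), 2)=25.33, SUM(age_days)=76
  low: ids {14} → ROUND(AVG(age_days), 2)=18, SUM(age_days)=18
  med: ids {9, 11, 17, 21} → ROUND(AVG(age_days), 2)=23, SUM(age_days)=92
  urgent: ids {2, 30, 33} → ROUND(AVG(age_days), 2)=20.67, SUM(age_days)=62

high | 25.33 | 76 ; low | 18 | 18 ; med | 23 | 92 ; urgent | 20.67 | 62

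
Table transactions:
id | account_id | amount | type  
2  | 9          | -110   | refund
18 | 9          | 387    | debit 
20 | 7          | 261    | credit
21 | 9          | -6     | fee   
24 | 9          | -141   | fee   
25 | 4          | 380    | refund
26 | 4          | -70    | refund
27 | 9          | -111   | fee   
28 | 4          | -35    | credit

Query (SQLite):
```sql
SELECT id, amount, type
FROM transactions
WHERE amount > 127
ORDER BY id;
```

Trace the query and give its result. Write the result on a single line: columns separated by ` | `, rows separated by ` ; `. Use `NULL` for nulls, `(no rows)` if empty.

18 | 387 | debit ; 20 | 261 | credit ; 25 | 380 | refund

amount > 127: ids {18, 20, 25}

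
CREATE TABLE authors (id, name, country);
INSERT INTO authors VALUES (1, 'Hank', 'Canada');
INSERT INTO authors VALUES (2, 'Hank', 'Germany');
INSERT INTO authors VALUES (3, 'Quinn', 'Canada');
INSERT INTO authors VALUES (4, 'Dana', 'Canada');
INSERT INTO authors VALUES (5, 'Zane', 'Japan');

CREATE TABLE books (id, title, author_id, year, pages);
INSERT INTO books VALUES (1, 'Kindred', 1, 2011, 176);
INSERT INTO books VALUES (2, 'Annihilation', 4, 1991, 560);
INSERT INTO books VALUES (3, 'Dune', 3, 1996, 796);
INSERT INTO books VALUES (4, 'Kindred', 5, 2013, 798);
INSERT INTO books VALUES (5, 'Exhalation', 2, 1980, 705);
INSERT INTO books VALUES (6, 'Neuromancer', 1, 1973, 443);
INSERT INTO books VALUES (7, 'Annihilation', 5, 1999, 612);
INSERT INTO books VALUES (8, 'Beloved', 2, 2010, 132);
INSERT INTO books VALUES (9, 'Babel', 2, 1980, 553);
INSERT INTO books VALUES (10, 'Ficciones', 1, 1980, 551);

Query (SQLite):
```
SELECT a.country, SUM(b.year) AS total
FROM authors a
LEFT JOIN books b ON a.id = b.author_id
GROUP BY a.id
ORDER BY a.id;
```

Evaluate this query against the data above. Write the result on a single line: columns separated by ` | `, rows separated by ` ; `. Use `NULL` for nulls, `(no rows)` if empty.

Canada | 5964 ; Germany | 5970 ; Canada | 1996 ; Canada | 1991 ; Japan | 4012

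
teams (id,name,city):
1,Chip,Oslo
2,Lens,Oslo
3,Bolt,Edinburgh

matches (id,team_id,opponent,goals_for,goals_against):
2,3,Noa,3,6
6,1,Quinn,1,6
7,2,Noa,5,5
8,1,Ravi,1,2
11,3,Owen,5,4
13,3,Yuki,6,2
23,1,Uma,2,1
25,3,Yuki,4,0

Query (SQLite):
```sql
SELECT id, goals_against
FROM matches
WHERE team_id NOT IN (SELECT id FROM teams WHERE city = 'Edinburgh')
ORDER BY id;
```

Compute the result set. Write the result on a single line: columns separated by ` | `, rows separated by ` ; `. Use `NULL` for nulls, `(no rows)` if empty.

6 | 6 ; 7 | 5 ; 8 | 2 ; 23 | 1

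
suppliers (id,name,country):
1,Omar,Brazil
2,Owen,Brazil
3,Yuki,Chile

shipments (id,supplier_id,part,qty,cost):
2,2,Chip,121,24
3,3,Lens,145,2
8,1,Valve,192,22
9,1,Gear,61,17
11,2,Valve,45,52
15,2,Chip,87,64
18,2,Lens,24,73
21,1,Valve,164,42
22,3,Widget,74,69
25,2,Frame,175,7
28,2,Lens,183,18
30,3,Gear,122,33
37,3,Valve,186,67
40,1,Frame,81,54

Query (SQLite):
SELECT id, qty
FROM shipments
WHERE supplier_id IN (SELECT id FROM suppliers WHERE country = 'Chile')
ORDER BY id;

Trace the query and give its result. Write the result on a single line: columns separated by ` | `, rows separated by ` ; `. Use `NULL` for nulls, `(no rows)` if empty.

Inner query: suppliers.id where country = 'Chile'.
Outer: keep shipments rows whose supplier_id is in that set.
Inner query → {3}

3 | 145 ; 22 | 74 ; 30 | 122 ; 37 | 186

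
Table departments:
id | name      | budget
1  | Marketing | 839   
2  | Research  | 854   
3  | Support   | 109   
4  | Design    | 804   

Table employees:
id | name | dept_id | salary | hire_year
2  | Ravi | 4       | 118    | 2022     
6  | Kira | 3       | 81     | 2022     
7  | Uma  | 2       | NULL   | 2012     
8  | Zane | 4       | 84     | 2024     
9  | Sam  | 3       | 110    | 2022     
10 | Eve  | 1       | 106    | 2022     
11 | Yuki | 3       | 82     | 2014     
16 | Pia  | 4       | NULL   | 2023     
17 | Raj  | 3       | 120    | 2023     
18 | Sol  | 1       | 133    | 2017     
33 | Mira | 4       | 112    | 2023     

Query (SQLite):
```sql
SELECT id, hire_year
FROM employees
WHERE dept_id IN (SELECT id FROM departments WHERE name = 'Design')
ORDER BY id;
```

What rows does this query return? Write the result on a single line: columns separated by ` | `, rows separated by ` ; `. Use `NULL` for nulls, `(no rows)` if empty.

2 | 2022 ; 8 | 2024 ; 16 | 2023 ; 33 | 2023

Inner query: departments.id where name = 'Design'.
Outer: keep employees rows whose dept_id is in that set.
Inner query → {4}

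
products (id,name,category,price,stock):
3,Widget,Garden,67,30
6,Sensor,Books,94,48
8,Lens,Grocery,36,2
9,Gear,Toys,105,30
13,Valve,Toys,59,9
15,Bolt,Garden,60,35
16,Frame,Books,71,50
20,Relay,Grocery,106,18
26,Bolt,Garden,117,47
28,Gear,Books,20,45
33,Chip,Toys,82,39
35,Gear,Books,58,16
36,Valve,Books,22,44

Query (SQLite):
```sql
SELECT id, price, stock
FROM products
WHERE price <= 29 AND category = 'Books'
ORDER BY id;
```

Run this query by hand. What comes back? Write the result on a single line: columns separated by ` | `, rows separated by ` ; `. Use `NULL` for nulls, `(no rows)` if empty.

28 | 20 | 45 ; 36 | 22 | 44

price <= 29: ids {28, 36}
category = 'Books': ids {6, 16, 28, 35, 36}
Combine with AND.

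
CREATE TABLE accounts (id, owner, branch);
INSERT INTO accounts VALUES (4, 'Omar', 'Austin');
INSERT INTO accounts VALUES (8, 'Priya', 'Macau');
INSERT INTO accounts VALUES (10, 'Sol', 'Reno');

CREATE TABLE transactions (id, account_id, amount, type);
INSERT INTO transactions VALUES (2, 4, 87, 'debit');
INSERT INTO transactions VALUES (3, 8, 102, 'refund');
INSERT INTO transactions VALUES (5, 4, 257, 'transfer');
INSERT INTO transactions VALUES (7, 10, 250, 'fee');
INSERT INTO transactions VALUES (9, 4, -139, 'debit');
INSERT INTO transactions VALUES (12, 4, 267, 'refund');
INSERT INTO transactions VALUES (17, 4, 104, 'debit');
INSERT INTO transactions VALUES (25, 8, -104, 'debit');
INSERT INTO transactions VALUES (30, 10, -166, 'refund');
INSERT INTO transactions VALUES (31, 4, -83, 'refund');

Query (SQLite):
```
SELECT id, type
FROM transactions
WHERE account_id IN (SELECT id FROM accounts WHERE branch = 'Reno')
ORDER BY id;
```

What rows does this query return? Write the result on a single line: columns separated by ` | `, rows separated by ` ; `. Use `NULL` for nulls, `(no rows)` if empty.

Inner query: accounts.id where branch = 'Reno'.
Outer: keep transactions rows whose account_id is in that set.
Inner query → {10}

7 | fee ; 30 | refund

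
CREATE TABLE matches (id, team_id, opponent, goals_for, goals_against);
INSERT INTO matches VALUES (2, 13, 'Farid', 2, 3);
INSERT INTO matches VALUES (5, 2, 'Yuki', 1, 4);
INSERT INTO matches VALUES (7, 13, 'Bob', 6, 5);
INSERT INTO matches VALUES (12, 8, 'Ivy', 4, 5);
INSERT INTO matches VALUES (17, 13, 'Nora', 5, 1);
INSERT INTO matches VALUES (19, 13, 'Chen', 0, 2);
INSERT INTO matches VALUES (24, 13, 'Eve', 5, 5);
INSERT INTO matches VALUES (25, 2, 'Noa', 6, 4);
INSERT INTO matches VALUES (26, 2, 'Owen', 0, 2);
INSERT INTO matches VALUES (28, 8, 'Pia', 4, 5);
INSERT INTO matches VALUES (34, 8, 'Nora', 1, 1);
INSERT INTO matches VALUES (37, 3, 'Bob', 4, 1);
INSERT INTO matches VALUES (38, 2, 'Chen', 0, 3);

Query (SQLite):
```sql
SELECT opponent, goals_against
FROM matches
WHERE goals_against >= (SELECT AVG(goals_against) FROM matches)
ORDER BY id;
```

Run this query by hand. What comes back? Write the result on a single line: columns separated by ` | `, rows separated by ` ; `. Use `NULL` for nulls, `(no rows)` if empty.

Scalar subquery: AVG(goals_against) over all matches rows = 3.153846 (≈; comparison uses full precision).
Keep rows where goals_against >= that value.

Yuki | 4 ; Bob | 5 ; Ivy | 5 ; Eve | 5 ; Noa | 4 ; Pia | 5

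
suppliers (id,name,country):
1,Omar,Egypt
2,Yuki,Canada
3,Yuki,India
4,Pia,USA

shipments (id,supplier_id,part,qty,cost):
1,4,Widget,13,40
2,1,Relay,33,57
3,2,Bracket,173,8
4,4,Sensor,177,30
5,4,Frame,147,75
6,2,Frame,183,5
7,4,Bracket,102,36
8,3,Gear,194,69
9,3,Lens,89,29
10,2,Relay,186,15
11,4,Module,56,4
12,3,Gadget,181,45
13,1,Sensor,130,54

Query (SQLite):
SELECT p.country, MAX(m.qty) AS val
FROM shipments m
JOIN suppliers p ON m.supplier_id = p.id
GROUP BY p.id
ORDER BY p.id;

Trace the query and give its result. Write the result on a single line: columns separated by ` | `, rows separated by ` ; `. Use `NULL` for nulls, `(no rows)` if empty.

Egypt | 130 ; Canada | 186 ; India | 194 ; USA | 177

Join each shipments row to its suppliers via supplier_id.
Group joined rows by suppliers.id; compute MAX(m.qty) per group.
  1: ids {2, 13} → MAX(m.qty)=130
  2: ids {3, 6, 10} → MAX(m.qty)=186
  3: ids {8, 9, 12} → MAX(m.qty)=194
  4: ids {1, 4, 5, 7, 11} → MAX(m.qty)=177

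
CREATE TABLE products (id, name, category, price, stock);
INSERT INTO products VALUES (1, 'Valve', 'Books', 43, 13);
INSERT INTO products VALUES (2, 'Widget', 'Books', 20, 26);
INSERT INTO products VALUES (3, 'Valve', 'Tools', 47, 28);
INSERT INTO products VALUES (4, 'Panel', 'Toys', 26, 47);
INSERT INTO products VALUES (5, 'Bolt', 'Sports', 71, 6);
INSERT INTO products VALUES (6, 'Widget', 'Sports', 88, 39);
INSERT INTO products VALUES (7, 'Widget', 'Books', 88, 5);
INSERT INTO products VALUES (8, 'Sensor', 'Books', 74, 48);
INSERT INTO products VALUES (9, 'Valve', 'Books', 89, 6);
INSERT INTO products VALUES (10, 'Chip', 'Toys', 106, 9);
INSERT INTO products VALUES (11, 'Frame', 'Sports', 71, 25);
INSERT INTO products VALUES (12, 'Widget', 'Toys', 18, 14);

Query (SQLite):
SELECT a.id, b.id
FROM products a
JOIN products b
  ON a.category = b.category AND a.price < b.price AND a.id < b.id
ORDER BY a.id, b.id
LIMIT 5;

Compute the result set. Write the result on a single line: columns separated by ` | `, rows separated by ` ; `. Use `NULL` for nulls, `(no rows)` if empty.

Pairs (a,b) with same category, a.price < b.price, a.id < b.id.
category groups: Books:{1,2,7,8,9} Sports:{5,6,11} Tools:{3} Toys:{4,10,12}
Ordered by (a.id, b.id); first 5.

1 | 7 ; 1 | 8 ; 1 | 9 ; 2 | 7 ; 2 | 8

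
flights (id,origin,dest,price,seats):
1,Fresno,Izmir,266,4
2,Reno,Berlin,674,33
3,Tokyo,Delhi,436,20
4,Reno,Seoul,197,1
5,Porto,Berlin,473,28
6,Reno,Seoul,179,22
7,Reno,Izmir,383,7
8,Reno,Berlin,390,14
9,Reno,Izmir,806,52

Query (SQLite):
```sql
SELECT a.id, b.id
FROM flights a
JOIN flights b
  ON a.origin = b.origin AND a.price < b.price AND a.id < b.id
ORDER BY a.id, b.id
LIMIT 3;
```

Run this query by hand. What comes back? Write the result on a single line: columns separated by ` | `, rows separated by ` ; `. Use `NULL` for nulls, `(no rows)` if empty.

2 | 9 ; 4 | 7 ; 4 | 8

Pairs (a,b) with same origin, a.price < b.price, a.id < b.id.
origin groups: Fresno:{1} Porto:{5} Reno:{2,4,6,7,8,9} Tokyo:{3}
Ordered by (a.id, b.id); first 3.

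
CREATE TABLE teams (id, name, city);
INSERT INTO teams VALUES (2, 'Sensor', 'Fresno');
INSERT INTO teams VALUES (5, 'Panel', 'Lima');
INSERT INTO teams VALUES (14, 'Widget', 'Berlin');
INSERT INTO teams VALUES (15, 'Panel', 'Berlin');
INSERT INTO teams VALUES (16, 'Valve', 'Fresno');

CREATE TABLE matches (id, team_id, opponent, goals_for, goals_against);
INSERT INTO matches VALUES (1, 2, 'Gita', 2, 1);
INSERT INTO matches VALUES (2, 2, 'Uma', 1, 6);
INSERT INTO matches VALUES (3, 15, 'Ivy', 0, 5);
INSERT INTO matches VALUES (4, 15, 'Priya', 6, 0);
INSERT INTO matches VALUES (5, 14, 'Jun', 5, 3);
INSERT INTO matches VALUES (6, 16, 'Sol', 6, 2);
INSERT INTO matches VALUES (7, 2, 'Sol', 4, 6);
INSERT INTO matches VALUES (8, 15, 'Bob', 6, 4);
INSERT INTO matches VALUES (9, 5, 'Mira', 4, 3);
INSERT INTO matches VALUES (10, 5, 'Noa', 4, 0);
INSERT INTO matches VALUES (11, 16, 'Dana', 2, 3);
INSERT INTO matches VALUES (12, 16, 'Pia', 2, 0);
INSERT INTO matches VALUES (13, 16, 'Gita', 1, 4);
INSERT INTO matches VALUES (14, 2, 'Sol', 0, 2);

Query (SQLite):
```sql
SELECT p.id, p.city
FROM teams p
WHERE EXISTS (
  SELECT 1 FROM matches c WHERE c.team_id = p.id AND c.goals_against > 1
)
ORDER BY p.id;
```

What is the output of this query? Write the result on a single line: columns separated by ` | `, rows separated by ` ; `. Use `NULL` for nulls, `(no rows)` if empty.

2 | Fresno ; 5 | Lima ; 14 | Berlin ; 15 | Berlin ; 16 | Fresno

For each teams row, check whether any matches with matching team_id has goals_against > 1.
Keep rows where that is true.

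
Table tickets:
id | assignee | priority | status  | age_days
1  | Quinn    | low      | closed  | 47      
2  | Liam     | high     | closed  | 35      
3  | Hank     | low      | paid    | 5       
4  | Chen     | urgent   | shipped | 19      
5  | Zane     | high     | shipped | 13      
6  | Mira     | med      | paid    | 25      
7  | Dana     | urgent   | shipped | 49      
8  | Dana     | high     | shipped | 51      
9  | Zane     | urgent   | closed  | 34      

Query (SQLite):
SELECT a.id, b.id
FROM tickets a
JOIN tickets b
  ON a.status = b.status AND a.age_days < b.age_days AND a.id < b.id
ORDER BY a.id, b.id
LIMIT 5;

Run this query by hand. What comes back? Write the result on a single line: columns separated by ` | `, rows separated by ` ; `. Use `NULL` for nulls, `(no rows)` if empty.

3 | 6 ; 4 | 7 ; 4 | 8 ; 5 | 7 ; 5 | 8

Pairs (a,b) with same status, a.age_days < b.age_days, a.id < b.id.
status groups: closed:{1,2,9} paid:{3,6} shipped:{4,5,7,8}
Ordered by (a.id, b.id); first 5.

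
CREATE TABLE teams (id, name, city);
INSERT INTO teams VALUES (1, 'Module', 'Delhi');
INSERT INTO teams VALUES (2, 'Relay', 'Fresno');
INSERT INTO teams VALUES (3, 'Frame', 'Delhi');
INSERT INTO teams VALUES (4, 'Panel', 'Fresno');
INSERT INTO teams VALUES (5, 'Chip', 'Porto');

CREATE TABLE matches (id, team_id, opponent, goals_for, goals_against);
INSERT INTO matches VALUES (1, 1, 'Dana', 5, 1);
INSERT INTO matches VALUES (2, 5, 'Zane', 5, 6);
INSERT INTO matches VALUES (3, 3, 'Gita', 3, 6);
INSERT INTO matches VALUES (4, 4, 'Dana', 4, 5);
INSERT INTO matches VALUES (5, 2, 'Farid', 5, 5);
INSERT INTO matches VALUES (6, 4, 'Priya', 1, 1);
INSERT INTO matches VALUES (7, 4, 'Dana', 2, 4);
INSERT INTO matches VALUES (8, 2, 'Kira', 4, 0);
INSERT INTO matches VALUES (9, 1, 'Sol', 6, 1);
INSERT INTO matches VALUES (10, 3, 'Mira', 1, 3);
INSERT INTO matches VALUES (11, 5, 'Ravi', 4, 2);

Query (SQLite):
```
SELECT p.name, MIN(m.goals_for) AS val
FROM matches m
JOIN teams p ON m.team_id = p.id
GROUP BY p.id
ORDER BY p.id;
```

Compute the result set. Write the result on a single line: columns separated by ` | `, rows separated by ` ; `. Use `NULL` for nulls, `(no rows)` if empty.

Module | 5 ; Relay | 4 ; Frame | 1 ; Panel | 1 ; Chip | 4

Join each matches row to its teams via team_id.
Group joined rows by teams.id; compute MIN(m.goals_for) per group.
  1: ids {1, 9} → MIN(m.goals_for)=5
  2: ids {5, 8} → MIN(m.goals_for)=4
  3: ids {3, 10} → MIN(m.goals_for)=1
  4: ids {4, 6, 7} → MIN(m.goals_for)=1
  5: ids {2, 11} → MIN(m.goals_for)=4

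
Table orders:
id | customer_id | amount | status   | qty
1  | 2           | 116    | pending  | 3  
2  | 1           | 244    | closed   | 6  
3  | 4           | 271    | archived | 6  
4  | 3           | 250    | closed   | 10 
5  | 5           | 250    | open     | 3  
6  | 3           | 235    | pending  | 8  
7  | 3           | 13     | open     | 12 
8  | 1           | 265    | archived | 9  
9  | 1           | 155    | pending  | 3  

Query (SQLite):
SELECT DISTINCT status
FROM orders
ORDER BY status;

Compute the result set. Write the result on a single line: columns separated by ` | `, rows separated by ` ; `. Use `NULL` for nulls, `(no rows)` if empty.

archived ; closed ; open ; pending

Collect distinct status values from orders.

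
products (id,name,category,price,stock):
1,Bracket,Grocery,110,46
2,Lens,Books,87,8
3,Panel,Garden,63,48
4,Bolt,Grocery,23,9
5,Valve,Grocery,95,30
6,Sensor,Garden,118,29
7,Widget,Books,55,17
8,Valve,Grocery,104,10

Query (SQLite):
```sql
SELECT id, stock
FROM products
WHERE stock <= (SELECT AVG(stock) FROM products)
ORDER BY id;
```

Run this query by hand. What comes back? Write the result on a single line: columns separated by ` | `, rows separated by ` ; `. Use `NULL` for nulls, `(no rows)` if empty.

Scalar subquery: AVG(stock) over all products rows = 24.625.
Keep rows where stock <= that value.

2 | 8 ; 4 | 9 ; 7 | 17 ; 8 | 10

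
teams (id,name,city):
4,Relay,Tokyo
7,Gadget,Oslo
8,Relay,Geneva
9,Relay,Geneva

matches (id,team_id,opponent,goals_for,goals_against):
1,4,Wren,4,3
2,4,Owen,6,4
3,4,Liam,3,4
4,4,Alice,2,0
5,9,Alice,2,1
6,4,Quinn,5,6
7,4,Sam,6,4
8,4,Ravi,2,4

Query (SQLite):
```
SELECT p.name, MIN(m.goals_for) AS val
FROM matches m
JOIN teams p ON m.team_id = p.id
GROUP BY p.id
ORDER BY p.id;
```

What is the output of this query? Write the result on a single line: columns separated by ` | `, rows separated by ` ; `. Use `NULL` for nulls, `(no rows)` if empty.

Relay | 2 ; Relay | 2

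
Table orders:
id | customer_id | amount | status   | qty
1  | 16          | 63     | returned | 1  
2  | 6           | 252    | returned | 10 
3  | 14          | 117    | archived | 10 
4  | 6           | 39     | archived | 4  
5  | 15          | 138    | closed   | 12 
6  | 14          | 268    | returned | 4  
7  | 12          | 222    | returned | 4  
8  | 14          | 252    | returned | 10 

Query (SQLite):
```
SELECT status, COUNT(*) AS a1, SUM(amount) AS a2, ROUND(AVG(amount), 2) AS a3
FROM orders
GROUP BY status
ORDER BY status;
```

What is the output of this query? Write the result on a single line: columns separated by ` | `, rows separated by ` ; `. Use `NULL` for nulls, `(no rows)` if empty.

Group orders by status.
Per group compute: COUNT(*), SUM(amount), ROUND(AVG(amount), 2).
  archived: ids {3, 4} → COUNT(*)=2, SUM(amount)=156, ROUND(AVG(amount), 2)=78
  closed: ids {5} → COUNT(*)=1, SUM(amount)=138, ROUND(AVG(amount), 2)=138
  returned: ids {1, 2, 6, 7, 8} → COUNT(*)=5, SUM(amount)=1057, ROUND(AVG(amount), 2)=211.4

archived | 2 | 156 | 78 ; closed | 1 | 138 | 138 ; returned | 5 | 1057 | 211.4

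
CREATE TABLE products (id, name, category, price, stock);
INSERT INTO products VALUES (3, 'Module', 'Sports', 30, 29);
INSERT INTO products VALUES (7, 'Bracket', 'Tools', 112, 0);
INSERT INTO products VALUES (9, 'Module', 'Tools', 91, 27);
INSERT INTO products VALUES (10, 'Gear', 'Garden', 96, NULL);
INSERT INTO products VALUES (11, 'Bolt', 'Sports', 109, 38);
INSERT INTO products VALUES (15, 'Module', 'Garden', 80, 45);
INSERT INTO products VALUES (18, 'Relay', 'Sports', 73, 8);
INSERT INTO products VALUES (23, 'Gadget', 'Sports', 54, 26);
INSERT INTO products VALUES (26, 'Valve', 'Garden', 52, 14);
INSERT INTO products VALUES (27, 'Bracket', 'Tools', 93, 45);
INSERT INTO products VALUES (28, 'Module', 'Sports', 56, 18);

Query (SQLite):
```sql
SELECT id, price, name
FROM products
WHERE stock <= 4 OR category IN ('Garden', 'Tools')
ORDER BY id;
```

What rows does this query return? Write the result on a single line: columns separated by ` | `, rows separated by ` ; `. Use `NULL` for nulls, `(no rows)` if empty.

7 | 112 | Bracket ; 9 | 91 | Module ; 10 | 96 | Gear ; 15 | 80 | Module ; 26 | 52 | Valve ; 27 | 93 | Bracket

stock <= 4: ids {7}
category IN ('Garden', 'Tools'): ids {7, 9, 10, 15, 26, 27}
Combine with OR.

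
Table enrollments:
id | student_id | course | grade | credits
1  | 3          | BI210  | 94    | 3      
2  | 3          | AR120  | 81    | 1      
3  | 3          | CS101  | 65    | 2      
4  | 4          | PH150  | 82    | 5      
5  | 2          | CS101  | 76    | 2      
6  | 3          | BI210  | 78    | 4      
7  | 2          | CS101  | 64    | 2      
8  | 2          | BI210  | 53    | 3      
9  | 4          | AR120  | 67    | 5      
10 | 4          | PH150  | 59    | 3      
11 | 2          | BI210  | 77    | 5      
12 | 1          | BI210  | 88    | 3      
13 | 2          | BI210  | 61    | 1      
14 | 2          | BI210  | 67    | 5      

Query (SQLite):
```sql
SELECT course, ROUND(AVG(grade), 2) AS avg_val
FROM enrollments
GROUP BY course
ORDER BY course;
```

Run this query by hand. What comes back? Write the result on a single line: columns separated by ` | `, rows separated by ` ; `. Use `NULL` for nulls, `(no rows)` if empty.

Partition enrollments by course; compute ROUND(AVG(grade), 2) within each group.
  AR120: ids {2, 9} → ROUND(AVG(grade), 2)=74
  BI210: ids {1, 6, 8, 11, 12, 13, 14} → ROUND(AVG(grade), 2)=74
  CS101: ids {3, 5, 7} → ROUND(AVG(grade), 2)=68.33
  PH150: ids {4, 10} → ROUND(AVG(grade), 2)=70.5

AR120 | 74 ; BI210 | 74 ; CS101 | 68.33 ; PH150 | 70.5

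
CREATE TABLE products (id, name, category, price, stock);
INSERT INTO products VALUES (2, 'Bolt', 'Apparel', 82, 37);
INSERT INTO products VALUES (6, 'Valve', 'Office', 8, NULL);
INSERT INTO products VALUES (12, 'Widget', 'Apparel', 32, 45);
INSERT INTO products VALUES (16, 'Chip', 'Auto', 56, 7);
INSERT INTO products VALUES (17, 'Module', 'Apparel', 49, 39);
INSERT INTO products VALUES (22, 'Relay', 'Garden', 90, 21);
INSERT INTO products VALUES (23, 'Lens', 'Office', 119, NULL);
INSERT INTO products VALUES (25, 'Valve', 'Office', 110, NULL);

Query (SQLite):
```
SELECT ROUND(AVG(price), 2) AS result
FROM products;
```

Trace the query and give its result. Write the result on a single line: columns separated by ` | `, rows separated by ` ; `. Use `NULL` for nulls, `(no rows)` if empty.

68.25

All price values: [82, 8, 32, 56, 49, 90, 119, 110].
AVG = 546 / 8 (rounded to 2 dp).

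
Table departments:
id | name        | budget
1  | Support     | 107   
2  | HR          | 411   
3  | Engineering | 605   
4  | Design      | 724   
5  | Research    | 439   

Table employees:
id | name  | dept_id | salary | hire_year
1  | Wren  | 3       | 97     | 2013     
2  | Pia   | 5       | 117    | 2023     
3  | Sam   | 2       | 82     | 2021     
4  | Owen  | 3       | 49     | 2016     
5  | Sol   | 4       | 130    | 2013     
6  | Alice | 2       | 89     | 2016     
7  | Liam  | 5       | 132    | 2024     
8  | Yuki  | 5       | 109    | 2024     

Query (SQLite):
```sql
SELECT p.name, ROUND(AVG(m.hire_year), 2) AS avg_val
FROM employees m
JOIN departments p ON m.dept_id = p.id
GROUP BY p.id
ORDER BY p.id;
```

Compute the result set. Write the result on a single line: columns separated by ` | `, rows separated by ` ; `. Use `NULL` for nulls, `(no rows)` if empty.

HR | 2018.5 ; Engineering | 2014.5 ; Design | 2013 ; Research | 2023.67

Join each employees row to its departments via dept_id.
Group joined rows by departments.id; compute ROUND(AVG(m.hire_year), 2) per group.
  2: ids {3, 6} → ROUND(AVG(m.hire_year), 2)=2018.5
  3: ids {1, 4} → ROUND(AVG(m.hire_year), 2)=2014.5
  4: ids {5} → ROUND(AVG(m.hire_year), 2)=2013
  5: ids {2, 7, 8} → ROUND(AVG(m.hire_year), 2)=2023.67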